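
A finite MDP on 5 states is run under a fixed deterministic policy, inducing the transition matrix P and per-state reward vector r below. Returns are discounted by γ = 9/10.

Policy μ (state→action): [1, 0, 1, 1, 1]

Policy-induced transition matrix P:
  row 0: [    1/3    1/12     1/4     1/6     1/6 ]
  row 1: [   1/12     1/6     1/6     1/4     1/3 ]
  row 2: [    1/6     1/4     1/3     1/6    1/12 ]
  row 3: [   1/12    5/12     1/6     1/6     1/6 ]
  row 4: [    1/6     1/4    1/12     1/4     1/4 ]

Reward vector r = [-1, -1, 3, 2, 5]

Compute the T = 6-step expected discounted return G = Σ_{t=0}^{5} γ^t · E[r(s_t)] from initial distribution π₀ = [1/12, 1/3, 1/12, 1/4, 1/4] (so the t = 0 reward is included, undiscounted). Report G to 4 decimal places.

G = 7.7110

t=0: π = [0.0833, 0.3333, 0.0833, 0.2500, 0.2500], E[r] = 1.5833, γ^t·E[r] = 1.583333, running G = 1.583333
t=1: π = [0.1319, 0.2500, 0.1667, 0.2153, 0.2361], E[r] = 1.7292, γ^t·E[r] = 1.556250, running G = 3.139583
t=2: π = [0.1499, 0.2431, 0.1858, 0.2072, 0.2141], E[r] = 1.6493, γ^t·E[r] = 1.335938, running G = 4.475521
t=3: π = [0.1541, 0.2393, 0.1923, 0.2048, 0.2095], E[r] = 1.6406, γ^t·E[r] = 1.196016, running G = 5.671536
t=4: π = [0.1553, 0.2385, 0.1941, 0.2041, 0.2080], E[r] = 1.6365, γ^t·E[r] = 1.073717, running G = 6.745253
t=5: π = [0.1557, 0.2382, 0.1946, 0.2039, 0.2076], E[r] = 1.6356, γ^t·E[r] = 0.965796, running G = 7.711049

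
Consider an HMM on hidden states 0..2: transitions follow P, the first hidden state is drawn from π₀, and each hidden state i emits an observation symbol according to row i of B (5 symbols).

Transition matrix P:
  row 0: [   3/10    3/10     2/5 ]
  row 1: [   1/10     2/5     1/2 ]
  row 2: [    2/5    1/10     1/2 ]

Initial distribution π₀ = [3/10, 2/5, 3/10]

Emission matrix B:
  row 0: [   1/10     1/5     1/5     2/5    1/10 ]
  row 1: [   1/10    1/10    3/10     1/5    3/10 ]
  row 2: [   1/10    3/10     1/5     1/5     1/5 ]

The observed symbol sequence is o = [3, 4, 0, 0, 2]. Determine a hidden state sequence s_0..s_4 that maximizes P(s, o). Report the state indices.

t=0: δ = [1.200e-01, 8.000e-02, 6.000e-02]  (obs o_0=3)
t=1: δ = [3.600e-03, 1.080e-02, 9.600e-03]  ψ = [0, 0, 0]  (obs o_1=4)
t=2: δ = [3.840e-04, 4.320e-04, 5.400e-04]  ψ = [2, 1, 1]  (obs o_2=0)
t=3: δ = [2.160e-05, 1.728e-05, 2.700e-05]  ψ = [2, 1, 2]  (obs o_3=0)
t=4: δ = [2.160e-06, 2.074e-06, 2.700e-06]  ψ = [2, 1, 2]  (obs o_4=2)
backtrack: best end state = 2; path = [0, 1, 2, 2, 2]

path = [0, 1, 2, 2, 2]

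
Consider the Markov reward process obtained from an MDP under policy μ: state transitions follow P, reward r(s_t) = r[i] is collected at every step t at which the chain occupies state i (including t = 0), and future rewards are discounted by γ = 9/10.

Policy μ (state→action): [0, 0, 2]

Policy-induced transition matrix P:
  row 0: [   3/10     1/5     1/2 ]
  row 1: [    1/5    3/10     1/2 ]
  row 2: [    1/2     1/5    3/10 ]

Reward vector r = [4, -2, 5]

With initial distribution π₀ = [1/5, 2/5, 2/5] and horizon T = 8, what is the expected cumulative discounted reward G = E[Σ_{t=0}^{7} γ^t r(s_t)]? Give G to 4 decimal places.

G = 16.3743

t=0: π = [0.2000, 0.4000, 0.4000], E[r] = 2.0000, γ^t·E[r] = 2.000000, running G = 2.000000
t=1: π = [0.3400, 0.2400, 0.4200], E[r] = 2.9800, γ^t·E[r] = 2.682000, running G = 4.682000
t=2: π = [0.3600, 0.2240, 0.4160], E[r] = 3.0720, γ^t·E[r] = 2.488320, running G = 7.170320
t=3: π = [0.3608, 0.2224, 0.4168], E[r] = 3.0824, γ^t·E[r] = 2.247070, running G = 9.417390
t=4: π = [0.3611, 0.2222, 0.4166], E[r] = 3.0832, γ^t·E[r] = 2.022888, running G = 11.440277
t=5: π = [0.3611, 0.2222, 0.4167], E[r] = 3.0833, γ^t·E[r] = 1.820674, running G = 13.260951
t=6: π = [0.3611, 0.2222, 0.4167], E[r] = 3.0833, γ^t·E[r] = 1.638609, running G = 14.899560
t=7: π = [0.3611, 0.2222, 0.4167], E[r] = 3.0833, γ^t·E[r] = 1.474749, running G = 16.374309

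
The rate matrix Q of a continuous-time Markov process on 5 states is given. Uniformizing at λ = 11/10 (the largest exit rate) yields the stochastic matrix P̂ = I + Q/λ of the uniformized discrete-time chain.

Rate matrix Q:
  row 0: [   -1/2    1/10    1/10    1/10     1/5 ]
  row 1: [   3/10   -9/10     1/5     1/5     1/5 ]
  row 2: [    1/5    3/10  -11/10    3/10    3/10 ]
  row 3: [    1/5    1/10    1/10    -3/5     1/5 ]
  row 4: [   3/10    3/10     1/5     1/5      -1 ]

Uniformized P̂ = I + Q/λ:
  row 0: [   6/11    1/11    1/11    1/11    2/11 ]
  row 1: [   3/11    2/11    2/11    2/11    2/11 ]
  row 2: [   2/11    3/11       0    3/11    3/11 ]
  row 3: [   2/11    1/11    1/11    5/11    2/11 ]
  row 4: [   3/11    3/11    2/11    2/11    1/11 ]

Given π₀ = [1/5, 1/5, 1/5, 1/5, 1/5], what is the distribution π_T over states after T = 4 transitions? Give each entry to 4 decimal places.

π = [0.3318, 0.1575, 0.1112, 0.2236, 0.1759]

t=0: π = [0.2000, 0.2000, 0.2000, 0.2000, 0.2000]
t=1: π = [0.2909, 0.1818, 0.1091, 0.2364, 0.1818]
t=2: π = [0.3207, 0.1603, 0.1140, 0.2298, 0.1752]
t=3: π = [0.3289, 0.1581, 0.1110, 0.2257, 0.1763]
t=4: π = [0.3318, 0.1575, 0.1112, 0.2236, 0.1759]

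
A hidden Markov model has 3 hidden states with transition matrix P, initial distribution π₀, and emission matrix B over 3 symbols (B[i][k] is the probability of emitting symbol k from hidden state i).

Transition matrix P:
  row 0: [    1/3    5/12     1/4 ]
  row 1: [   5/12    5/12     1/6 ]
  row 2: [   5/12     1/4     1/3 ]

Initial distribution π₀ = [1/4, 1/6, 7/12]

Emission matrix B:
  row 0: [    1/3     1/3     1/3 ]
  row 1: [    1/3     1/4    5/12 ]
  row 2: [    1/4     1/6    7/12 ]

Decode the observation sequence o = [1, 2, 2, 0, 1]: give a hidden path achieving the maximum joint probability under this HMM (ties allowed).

path = [2, 2, 2, 0, 0]

t=0: δ = [8.333e-02, 4.167e-02, 9.722e-02]  (obs o_0=1)
t=1: δ = [1.350e-02, 1.447e-02, 1.890e-02]  ψ = [2, 0, 2]  (obs o_1=2)
t=2: δ = [2.626e-03, 2.512e-03, 3.676e-03]  ψ = [2, 1, 2]  (obs o_2=2)
t=3: δ = [5.105e-04, 3.647e-04, 3.063e-04]  ψ = [2, 0, 2]  (obs o_3=0)
t=4: δ = [5.673e-05, 5.318e-05, 2.127e-05]  ψ = [0, 0, 0]  (obs o_4=1)
backtrack: best end state = 0; path = [2, 2, 2, 0, 0]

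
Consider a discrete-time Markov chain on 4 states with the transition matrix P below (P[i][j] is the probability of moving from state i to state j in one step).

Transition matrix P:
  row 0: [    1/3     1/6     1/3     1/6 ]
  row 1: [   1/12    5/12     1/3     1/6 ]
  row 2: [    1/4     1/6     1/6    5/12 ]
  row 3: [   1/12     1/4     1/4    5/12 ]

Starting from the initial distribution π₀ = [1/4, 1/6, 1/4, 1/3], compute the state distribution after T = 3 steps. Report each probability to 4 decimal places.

t=0: π = [0.2500, 0.1667, 0.2500, 0.3333]
t=1: π = [0.1875, 0.2361, 0.2639, 0.3125]
t=2: π = [0.1742, 0.2517, 0.2633, 0.3108]
t=3: π = [0.1708, 0.2555, 0.2636, 0.3102]

π = [0.1708, 0.2555, 0.2636, 0.3102]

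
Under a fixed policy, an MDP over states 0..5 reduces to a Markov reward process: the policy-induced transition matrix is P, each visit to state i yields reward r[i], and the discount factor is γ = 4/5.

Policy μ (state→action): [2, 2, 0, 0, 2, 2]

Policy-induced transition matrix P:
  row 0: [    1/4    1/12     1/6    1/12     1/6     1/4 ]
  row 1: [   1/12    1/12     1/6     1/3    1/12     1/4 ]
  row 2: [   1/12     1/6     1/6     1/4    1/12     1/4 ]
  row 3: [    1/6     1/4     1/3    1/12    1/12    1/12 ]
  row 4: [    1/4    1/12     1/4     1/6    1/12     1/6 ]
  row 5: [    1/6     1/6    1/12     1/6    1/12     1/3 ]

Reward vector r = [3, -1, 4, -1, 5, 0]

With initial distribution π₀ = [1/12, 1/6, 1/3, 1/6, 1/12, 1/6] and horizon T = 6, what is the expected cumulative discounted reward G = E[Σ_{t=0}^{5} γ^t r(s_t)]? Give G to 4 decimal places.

G = 5.2751

t=0: π = [0.0833, 0.1667, 0.3333, 0.1667, 0.0833, 0.1667], E[r] = 1.6667, γ^t·E[r] = 1.666667, running G = 1.666667
t=1: π = [0.1389, 0.1528, 0.1875, 0.2014, 0.0903, 0.2292], E[r] = 1.2639, γ^t·E[r] = 1.011111, running G = 2.677778
t=2: π = [0.1574, 0.1516, 0.1887, 0.1794, 0.0949, 0.2280], E[r] = 1.3704, γ^t·E[r] = 0.877037, running G = 3.554815
t=3: π = [0.1593, 0.1480, 0.1855, 0.1796, 0.0965, 0.2312], E[r] = 1.3746, γ^t·E[r] = 0.703802, running G = 4.258617
t=4: π = [0.1602, 0.1480, 0.1854, 0.1785, 0.0966, 0.2313], E[r] = 1.3786, γ^t·E[r] = 0.564675, running G = 4.823292
t=5: π = [0.1603, 0.1478, 0.1852, 0.1786, 0.0967, 0.2315], E[r] = 1.3787, γ^t·E[r] = 0.451776, running G = 5.275069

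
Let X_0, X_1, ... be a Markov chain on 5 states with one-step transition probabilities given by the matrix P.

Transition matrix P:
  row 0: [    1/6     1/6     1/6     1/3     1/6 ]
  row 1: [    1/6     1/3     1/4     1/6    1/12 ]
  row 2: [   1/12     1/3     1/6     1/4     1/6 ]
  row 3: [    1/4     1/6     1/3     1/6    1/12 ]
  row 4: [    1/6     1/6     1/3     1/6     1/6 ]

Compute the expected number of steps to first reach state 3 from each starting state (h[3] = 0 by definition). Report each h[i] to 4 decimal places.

First-step conditioning: h[3] = 0; for i ≠ 3, h[i] = 1 + Σ_k P[i][k]·h[k].
  h[0] = 1 + 1/6·h[0] + 1/6·h[1] + 1/6·h[2] + 1/6·h[4]
  h[1] = 1 + 1/6·h[0] + 1/3·h[1] + 1/4·h[2] + 1/12·h[4]
  h[2] = 1 + 1/12·h[0] + 1/3·h[1] + 1/6·h[2] + 1/6·h[4]
  h[4] = 1 + 1/6·h[0] + 1/6·h[1] + 1/3·h[2] + 1/6·h[4]
Solving the 4×4 linear system over states ≠ 3 gives exactly h = [4260/1069, 5082/1069, 4752/1069, 0, 5052/1069] (h[3] = 0 is the target).

h = [3.9850, 4.7540, 4.4453, 0.0000, 4.7259]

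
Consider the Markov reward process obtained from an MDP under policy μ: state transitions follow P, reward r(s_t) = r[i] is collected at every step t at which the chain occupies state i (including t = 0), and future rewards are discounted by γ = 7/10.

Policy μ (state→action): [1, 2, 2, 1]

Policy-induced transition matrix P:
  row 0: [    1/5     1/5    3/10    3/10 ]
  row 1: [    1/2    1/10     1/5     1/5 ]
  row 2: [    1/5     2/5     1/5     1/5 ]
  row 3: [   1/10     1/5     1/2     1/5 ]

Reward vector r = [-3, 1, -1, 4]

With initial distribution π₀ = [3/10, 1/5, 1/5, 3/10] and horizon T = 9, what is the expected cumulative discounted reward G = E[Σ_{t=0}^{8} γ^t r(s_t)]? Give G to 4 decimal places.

t=0: π = [0.3000, 0.2000, 0.2000, 0.3000], E[r] = 0.3000, γ^t·E[r] = 0.300000, running G = 0.300000
t=1: π = [0.2300, 0.2200, 0.3200, 0.2300], E[r] = 0.1300, γ^t·E[r] = 0.091000, running G = 0.391000
t=2: π = [0.2430, 0.2420, 0.2920, 0.2230], E[r] = 0.1130, γ^t·E[r] = 0.055370, running G = 0.446370
t=3: π = [0.2503, 0.2342, 0.2912, 0.2243], E[r] = 0.0893, γ^t·E[r] = 0.030630, running G = 0.477000
t=4: π = [0.2478, 0.2348, 0.2923, 0.2250], E[r] = 0.0991, γ^t·E[r] = 0.023801, running G = 0.500801
t=5: π = [0.2479, 0.2350, 0.2923, 0.2248], E[r] = 0.0980, γ^t·E[r] = 0.016470, running G = 0.517271
t=6: π = [0.2480, 0.2350, 0.2922, 0.2248], E[r] = 0.0979, γ^t·E[r] = 0.011513, running G = 0.528784
t=7: π = [0.2480, 0.2349, 0.2922, 0.2248], E[r] = 0.0979, γ^t·E[r] = 0.008062, running G = 0.536845
t=8: π = [0.2480, 0.2350, 0.2922, 0.2248], E[r] = 0.0979, γ^t·E[r] = 0.005644, running G = 0.542489

G = 0.5425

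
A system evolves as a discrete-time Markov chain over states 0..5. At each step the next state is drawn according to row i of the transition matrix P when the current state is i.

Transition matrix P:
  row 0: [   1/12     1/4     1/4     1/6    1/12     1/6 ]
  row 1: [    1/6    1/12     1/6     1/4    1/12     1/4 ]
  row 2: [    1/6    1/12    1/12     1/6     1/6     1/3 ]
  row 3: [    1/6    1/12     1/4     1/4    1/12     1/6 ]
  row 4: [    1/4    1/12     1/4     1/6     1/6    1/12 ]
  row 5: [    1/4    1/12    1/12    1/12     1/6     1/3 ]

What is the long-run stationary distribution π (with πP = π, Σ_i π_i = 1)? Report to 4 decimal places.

Balance equations π_j = Σ_i π_i·P[i][j]:
  π_0 = 1/12·π_0 + 1/6·π_1 + 1/6·π_2 + 1/6·π_3 + 1/4·π_4 + 1/4·π_5
  π_1 = 1/4·π_0 + 1/12·π_1 + 1/12·π_2 + 1/12·π_3 + 1/12·π_4 + 1/12·π_5
  π_2 = 1/4·π_0 + 1/6·π_1 + 1/12·π_2 + 1/4·π_3 + 1/4·π_4 + 1/12·π_5
  π_3 = 1/6·π_0 + 1/4·π_1 + 1/6·π_2 + 1/4·π_3 + 1/6·π_4 + 1/12·π_5
  π_4 = 1/12·π_0 + 1/12·π_1 + 1/6·π_2 + 1/12·π_3 + 1/6·π_4 + 1/6·π_5
  normalize: π_0 + π_1 + π_2 + π_3 + π_4 + π_5 = 1
Solving the linear system gives exactly π = [2657/14630, 831/7315, 2529/14630, 2501/14630, 17/133, 3411/14630].

π = [0.1816, 0.1136, 0.1729, 0.1710, 0.1278, 0.2332]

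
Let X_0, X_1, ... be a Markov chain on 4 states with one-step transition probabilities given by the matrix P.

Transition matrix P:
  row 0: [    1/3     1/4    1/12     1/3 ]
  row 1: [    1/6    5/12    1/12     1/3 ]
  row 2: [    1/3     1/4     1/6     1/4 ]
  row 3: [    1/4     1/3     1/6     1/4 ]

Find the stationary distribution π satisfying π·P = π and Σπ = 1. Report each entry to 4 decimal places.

Balance equations π_j = Σ_i π_i·P[i][j]:
  π_0 = 1/3·π_0 + 1/6·π_1 + 1/3·π_2 + 1/4·π_3
  π_1 = 1/4·π_0 + 5/12·π_1 + 1/4·π_2 + 1/3·π_3
  π_2 = 1/12·π_0 + 1/12·π_1 + 1/6·π_2 + 1/6·π_3
  normalize: π_0 + π_1 + π_2 + π_3 = 1
Solving the linear system gives exactly π = [73/288, 95/288, 17/144, 43/144].

π = [0.2535, 0.3299, 0.1181, 0.2986]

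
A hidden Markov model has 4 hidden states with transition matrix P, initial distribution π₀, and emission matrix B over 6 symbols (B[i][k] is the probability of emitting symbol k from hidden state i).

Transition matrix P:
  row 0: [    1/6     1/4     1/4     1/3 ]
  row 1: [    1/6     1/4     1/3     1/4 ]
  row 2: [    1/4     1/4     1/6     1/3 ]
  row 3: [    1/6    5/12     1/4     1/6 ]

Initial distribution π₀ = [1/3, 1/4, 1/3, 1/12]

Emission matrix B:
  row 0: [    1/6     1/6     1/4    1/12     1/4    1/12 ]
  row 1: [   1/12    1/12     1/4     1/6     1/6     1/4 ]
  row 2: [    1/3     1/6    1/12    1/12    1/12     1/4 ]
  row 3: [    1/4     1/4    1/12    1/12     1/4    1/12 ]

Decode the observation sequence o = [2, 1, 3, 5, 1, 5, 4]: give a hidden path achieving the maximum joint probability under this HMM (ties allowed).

path = [0, 3, 1, 2, 3, 1, 3]

t=0: δ = [8.333e-02, 6.250e-02, 2.778e-02, 6.944e-03]  (obs o_0=2)
t=1: δ = [2.315e-03, 1.736e-03, 3.472e-03, 6.944e-03]  ψ = [0, 0, 0, 0]  (obs o_1=1)
t=2: δ = [9.645e-05, 4.823e-04, 1.447e-04, 9.645e-05]  ψ = [3, 3, 3, 2]  (obs o_2=3)
t=3: δ = [6.698e-06, 3.014e-05, 4.019e-05, 1.005e-05]  ψ = [1, 1, 1, 1]  (obs o_3=5)
t=4: δ = [1.674e-06, 8.372e-07, 1.674e-06, 3.349e-06]  ψ = [2, 2, 1, 2]  (obs o_4=1)
t=5: δ = [4.651e-08, 3.489e-07, 2.093e-07, 4.651e-08]  ψ = [3, 3, 3, 0]  (obs o_5=5)
t=6: δ = [1.454e-08, 1.454e-08, 9.690e-09, 2.180e-08]  ψ = [1, 1, 1, 1]  (obs o_6=4)
backtrack: best end state = 3; path = [0, 3, 1, 2, 3, 1, 3]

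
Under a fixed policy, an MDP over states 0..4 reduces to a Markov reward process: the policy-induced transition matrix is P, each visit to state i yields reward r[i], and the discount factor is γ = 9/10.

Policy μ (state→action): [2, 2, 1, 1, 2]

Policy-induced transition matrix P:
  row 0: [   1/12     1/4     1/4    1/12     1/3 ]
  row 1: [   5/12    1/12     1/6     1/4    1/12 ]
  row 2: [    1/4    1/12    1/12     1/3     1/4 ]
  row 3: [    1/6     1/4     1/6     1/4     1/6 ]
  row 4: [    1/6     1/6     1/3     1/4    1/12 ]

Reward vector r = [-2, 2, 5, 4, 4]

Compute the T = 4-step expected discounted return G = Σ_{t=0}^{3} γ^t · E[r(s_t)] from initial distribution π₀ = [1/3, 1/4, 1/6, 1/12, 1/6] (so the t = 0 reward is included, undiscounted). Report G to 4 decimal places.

t=0: π = [0.3333, 0.2500, 0.1667, 0.0833, 0.1667], E[r] = 1.6667, γ^t·E[r] = 1.666667, running G = 1.666667
t=1: π = [0.2153, 0.1667, 0.2083, 0.2083, 0.2014], E[r] = 2.5833, γ^t·E[r] = 2.325000, running G = 3.991667
t=2: π = [0.2078, 0.1707, 0.2008, 0.2315, 0.1892], E[r] = 2.6128, γ^t·E[r] = 2.116406, running G = 6.108073
t=3: π = [0.2088, 0.1723, 0.1988, 0.2321, 0.1880], E[r] = 2.6016, γ^t·E[r] = 1.896539, running G = 8.004612

G = 8.0046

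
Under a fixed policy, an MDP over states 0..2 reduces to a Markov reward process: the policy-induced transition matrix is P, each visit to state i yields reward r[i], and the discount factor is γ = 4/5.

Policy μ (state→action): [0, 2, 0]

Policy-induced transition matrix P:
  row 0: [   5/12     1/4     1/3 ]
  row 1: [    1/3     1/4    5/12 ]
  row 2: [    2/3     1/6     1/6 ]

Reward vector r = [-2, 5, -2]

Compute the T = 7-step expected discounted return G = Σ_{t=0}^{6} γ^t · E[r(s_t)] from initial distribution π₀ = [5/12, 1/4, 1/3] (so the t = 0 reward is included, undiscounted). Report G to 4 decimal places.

G = -1.5210

t=0: π = [0.4167, 0.2500, 0.3333], E[r] = -0.2500, γ^t·E[r] = -0.250000, running G = -0.250000
t=1: π = [0.4792, 0.2222, 0.2986], E[r] = -0.4444, γ^t·E[r] = -0.355556, running G = -0.605556
t=2: π = [0.4728, 0.2251, 0.3021], E[r] = -0.4242, γ^t·E[r] = -0.271481, running G = -0.877037
t=3: π = [0.4734, 0.2248, 0.3017], E[r] = -0.4262, γ^t·E[r] = -0.218222, running G = -1.095259
t=4: π = [0.4734, 0.2249, 0.3018], E[r] = -0.4260, γ^t·E[r] = -0.174497, running G = -1.269756
t=5: π = [0.4734, 0.2249, 0.3018], E[r] = -0.4260, γ^t·E[r] = -0.139604, running G = -1.409360
t=6: π = [0.4734, 0.2249, 0.3018], E[r] = -0.4260, γ^t·E[r] = -0.111683, running G = -1.521043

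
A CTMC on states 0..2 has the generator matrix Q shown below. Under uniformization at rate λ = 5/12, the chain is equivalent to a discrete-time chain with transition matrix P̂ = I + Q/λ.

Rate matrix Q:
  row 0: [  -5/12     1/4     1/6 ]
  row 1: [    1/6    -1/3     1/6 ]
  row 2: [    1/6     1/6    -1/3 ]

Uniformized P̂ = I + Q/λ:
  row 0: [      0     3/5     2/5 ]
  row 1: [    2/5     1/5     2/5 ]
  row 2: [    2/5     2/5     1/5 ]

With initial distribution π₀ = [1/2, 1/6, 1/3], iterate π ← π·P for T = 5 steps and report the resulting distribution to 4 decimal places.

π = [0.2835, 0.3831, 0.3333]

t=0: π = [0.5000, 0.1667, 0.3333]
t=1: π = [0.2000, 0.4667, 0.3333]
t=2: π = [0.3200, 0.3467, 0.3333]
t=3: π = [0.2720, 0.3947, 0.3333]
t=4: π = [0.2912, 0.3755, 0.3333]
t=5: π = [0.2835, 0.3831, 0.3333]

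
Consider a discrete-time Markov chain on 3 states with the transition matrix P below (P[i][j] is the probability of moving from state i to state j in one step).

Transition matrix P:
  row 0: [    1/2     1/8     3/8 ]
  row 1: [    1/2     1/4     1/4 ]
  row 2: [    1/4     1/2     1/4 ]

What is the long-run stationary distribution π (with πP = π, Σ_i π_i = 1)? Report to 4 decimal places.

π = [0.4242, 0.2727, 0.3030]

Balance equations π_j = Σ_i π_i·P[i][j]:
  π_0 = 1/2·π_0 + 1/2·π_1 + 1/4·π_2
  π_1 = 1/8·π_0 + 1/4·π_1 + 1/2·π_2
  normalize: π_0 + π_1 + π_2 = 1
Solving the linear system gives exactly π = [14/33, 3/11, 10/33].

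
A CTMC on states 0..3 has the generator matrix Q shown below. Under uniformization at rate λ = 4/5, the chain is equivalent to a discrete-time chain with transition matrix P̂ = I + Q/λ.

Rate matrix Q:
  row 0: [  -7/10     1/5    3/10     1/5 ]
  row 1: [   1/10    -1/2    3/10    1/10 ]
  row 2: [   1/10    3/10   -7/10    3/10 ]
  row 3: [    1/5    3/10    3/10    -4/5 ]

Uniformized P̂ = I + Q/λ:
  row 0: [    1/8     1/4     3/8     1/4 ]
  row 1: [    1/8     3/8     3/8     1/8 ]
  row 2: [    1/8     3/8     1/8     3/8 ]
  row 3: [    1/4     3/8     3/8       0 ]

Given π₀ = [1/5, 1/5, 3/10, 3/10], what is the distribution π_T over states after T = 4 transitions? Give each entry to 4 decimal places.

t=0: π = [0.2000, 0.2000, 0.3000, 0.3000]
t=1: π = [0.1625, 0.3500, 0.3000, 0.1875]
t=2: π = [0.1484, 0.3547, 0.3000, 0.1969]
t=3: π = [0.1496, 0.3564, 0.3000, 0.1939]
t=4: π = [0.1492, 0.3563, 0.3000, 0.1945]

π = [0.1492, 0.3563, 0.3000, 0.1945]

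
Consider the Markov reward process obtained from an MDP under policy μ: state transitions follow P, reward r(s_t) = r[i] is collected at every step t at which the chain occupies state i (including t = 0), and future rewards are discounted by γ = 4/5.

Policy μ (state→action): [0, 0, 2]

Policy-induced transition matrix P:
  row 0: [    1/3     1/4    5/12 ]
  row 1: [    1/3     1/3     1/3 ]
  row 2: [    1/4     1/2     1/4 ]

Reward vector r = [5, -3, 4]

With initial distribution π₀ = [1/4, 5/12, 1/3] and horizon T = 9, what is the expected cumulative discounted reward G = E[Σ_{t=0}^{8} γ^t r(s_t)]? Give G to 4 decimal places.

t=0: π = [0.2500, 0.4167, 0.3333], E[r] = 1.3333, γ^t·E[r] = 1.333333, running G = 1.333333
t=1: π = [0.3056, 0.3681, 0.3264], E[r] = 1.7292, γ^t·E[r] = 1.383333, running G = 2.716667
t=2: π = [0.3061, 0.3623, 0.3316], E[r] = 1.7703, γ^t·E[r] = 1.132963, running G = 3.849630
t=3: π = [0.3057, 0.3631, 0.3312], E[r] = 1.7641, γ^t·E[r] = 0.903210, running G = 4.752840
t=4: π = [0.3057, 0.3631, 0.3312], E[r] = 1.7643, γ^t·E[r] = 0.722662, running G = 5.475501
t=5: π = [0.3057, 0.3631, 0.3312], E[r] = 1.7643, γ^t·E[r] = 0.578137, running G = 6.053638
t=6: π = [0.3057, 0.3631, 0.3312], E[r] = 1.7643, γ^t·E[r] = 0.462509, running G = 6.516147
t=7: π = [0.3057, 0.3631, 0.3312], E[r] = 1.7643, γ^t·E[r] = 0.370007, running G = 6.886154
t=8: π = [0.3057, 0.3631, 0.3312], E[r] = 1.7643, γ^t·E[r] = 0.296006, running G = 7.182160

G = 7.1822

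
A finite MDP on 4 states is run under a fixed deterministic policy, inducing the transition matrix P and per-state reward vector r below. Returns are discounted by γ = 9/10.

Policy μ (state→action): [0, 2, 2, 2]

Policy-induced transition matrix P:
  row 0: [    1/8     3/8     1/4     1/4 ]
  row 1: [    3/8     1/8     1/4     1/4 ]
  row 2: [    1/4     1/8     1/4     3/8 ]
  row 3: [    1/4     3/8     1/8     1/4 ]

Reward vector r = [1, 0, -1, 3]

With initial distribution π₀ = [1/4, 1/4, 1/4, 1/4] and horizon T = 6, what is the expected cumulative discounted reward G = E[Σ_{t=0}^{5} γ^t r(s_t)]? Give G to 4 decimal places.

t=0: π = [0.2500, 0.2500, 0.2500, 0.2500], E[r] = 0.7500, γ^t·E[r] = 0.750000, running G = 0.750000
t=1: π = [0.2500, 0.2500, 0.2188, 0.2813], E[r] = 0.8750, γ^t·E[r] = 0.787500, running G = 1.537500
t=2: π = [0.2500, 0.2578, 0.2148, 0.2773], E[r] = 0.8672, γ^t·E[r] = 0.702422, running G = 2.239922
t=3: π = [0.2510, 0.2568, 0.2153, 0.2769], E[r] = 0.8662, γ^t·E[r] = 0.631468, running G = 2.871390
t=4: π = [0.2507, 0.2570, 0.2154, 0.2769], E[r] = 0.8661, γ^t·E[r] = 0.568241, running G = 3.439631
t=5: π = [0.2508, 0.2569, 0.2154, 0.2769], E[r] = 0.8662, γ^t·E[r] = 0.511462, running G = 3.951092

G = 3.9511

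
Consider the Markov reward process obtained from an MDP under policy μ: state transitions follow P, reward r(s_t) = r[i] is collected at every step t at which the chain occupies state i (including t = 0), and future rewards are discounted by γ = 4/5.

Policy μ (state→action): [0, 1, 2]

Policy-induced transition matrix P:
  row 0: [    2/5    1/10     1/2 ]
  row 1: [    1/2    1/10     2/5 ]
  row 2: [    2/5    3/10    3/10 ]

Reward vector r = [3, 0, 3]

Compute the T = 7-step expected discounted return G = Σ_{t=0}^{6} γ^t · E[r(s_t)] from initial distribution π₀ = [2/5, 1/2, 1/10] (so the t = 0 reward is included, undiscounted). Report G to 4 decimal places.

G = 8.8915

t=0: π = [0.4000, 0.5000, 0.1000], E[r] = 1.5000, γ^t·E[r] = 1.500000, running G = 1.500000
t=1: π = [0.4500, 0.1200, 0.4300], E[r] = 2.6400, γ^t·E[r] = 2.112000, running G = 3.612000
t=2: π = [0.4120, 0.1860, 0.4020], E[r] = 2.4420, γ^t·E[r] = 1.562880, running G = 5.174880
t=3: π = [0.4186, 0.1804, 0.4010], E[r] = 2.4588, γ^t·E[r] = 1.258906, running G = 6.433786
t=4: π = [0.4180, 0.1802, 0.4018], E[r] = 2.4594, γ^t·E[r] = 1.007370, running G = 7.441156
t=5: π = [0.4180, 0.1804, 0.4016], E[r] = 2.4589, γ^t·E[r] = 0.805747, running G = 8.246903
t=6: π = [0.4180, 0.1803, 0.4016], E[r] = 2.4590, γ^t·E[r] = 0.644618, running G = 8.891521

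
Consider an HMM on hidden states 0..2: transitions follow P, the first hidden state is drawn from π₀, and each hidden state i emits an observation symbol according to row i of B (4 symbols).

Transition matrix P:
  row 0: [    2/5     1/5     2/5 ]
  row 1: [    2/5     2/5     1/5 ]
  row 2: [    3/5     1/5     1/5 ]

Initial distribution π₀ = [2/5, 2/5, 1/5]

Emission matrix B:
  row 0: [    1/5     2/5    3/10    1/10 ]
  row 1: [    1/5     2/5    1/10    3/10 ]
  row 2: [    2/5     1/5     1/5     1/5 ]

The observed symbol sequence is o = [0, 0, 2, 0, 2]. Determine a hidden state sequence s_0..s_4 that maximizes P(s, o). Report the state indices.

path = [0, 2, 0, 2, 0]

t=0: δ = [8.000e-02, 8.000e-02, 8.000e-02]  (obs o_0=0)
t=1: δ = [9.600e-03, 6.400e-03, 1.280e-02]  ψ = [2, 1, 0]  (obs o_1=0)
t=2: δ = [2.304e-03, 2.560e-04, 7.680e-04]  ψ = [2, 1, 0]  (obs o_2=2)
t=3: δ = [1.843e-04, 9.216e-05, 3.686e-04]  ψ = [0, 0, 0]  (obs o_3=0)
t=4: δ = [6.636e-05, 7.373e-06, 1.475e-05]  ψ = [2, 2, 0]  (obs o_4=2)
backtrack: best end state = 0; path = [0, 2, 0, 2, 0]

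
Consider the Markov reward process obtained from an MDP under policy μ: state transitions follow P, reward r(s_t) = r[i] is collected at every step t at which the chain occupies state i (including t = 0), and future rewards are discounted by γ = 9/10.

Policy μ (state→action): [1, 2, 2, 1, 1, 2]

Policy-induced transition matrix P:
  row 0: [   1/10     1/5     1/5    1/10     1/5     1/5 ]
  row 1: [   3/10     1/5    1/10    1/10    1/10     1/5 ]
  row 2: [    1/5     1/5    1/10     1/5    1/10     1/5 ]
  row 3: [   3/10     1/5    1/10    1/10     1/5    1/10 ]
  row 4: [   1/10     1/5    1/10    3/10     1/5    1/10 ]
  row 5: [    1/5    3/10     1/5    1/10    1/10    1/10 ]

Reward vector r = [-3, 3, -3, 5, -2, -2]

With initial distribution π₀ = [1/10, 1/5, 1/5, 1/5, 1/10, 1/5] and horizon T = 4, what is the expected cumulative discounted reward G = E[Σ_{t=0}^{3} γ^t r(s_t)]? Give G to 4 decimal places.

G = -0.5494

t=0: π = [0.1000, 0.2000, 0.2000, 0.2000, 0.1000, 0.2000], E[r] = 0.1000, γ^t·E[r] = 0.100000, running G = 0.100000
t=1: π = [0.2200, 0.2200, 0.1300, 0.1400, 0.1400, 0.1500], E[r] = -0.2700, γ^t·E[r] = -0.243000, running G = -0.143000
t=2: π = [0.2000, 0.2150, 0.1370, 0.1410, 0.1500, 0.1570], E[r] = -0.2750, γ^t·E[r] = -0.222750, running G = -0.365750
t=3: π = [0.2006, 0.2157, 0.1357, 0.1437, 0.1491, 0.1552], E[r] = -0.2519, γ^t·E[r] = -0.183635, running G = -0.549385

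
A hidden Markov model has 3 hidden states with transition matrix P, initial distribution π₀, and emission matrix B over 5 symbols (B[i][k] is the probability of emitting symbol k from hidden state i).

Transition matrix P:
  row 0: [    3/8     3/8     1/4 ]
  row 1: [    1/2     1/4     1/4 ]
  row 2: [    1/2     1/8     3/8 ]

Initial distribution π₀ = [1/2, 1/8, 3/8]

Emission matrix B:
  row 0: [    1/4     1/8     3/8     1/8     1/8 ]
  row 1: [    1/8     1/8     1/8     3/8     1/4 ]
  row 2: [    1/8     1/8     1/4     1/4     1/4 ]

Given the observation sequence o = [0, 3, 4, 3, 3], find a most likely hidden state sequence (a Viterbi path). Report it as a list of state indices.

t=0: δ = [1.250e-01, 1.562e-02, 4.688e-02]  (obs o_0=0)
t=1: δ = [5.859e-03, 1.758e-02, 7.812e-03]  ψ = [0, 0, 0]  (obs o_1=3)
t=2: δ = [1.099e-03, 1.099e-03, 1.099e-03]  ψ = [1, 1, 1]  (obs o_2=4)
t=3: δ = [6.866e-05, 1.545e-04, 1.030e-04]  ψ = [1, 0, 2]  (obs o_3=3)
t=4: δ = [9.656e-06, 1.448e-05, 9.656e-06]  ψ = [1, 1, 1]  (obs o_4=3)
backtrack: best end state = 1; path = [0, 1, 0, 1, 1]

path = [0, 1, 0, 1, 1]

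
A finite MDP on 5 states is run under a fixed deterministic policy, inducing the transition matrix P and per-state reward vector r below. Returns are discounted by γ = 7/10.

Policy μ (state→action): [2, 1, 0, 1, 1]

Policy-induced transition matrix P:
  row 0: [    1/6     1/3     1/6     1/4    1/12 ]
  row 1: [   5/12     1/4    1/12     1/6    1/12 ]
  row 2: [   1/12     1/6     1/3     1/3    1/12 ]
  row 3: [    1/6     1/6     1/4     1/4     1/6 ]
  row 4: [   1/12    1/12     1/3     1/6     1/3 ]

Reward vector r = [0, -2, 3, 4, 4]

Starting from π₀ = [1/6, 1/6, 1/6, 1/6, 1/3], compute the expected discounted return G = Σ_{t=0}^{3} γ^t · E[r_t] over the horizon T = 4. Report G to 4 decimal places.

t=0: π = [0.1667, 0.1667, 0.1667, 0.1667, 0.3333], E[r] = 2.1667, γ^t·E[r] = 2.166667, running G = 2.166667
t=1: π = [0.1667, 0.1806, 0.2500, 0.2222, 0.1806], E[r] = 2.0000, γ^t·E[r] = 1.400000, running G = 3.566667
t=2: π = [0.1759, 0.1944, 0.2419, 0.2407, 0.1470], E[r] = 1.8877, γ^t·E[r] = 0.924988, running G = 4.491655
t=3: π = [0.1829, 0.1999, 0.2353, 0.2417, 0.1401], E[r] = 1.8335, γ^t·E[r] = 0.628899, running G = 5.120555

G = 5.1206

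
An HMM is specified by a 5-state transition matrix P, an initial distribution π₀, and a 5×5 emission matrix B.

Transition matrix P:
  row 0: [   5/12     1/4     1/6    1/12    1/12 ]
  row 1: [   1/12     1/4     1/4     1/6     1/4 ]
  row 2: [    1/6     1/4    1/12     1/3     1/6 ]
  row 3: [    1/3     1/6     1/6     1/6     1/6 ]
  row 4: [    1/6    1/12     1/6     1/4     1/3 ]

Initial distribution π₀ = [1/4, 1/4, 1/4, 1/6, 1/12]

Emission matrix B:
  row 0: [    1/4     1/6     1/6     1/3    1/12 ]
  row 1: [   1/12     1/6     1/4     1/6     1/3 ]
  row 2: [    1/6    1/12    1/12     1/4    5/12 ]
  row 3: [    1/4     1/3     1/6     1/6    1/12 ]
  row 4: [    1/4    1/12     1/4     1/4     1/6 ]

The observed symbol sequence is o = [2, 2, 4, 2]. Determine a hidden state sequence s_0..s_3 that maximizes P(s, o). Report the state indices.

t=0: δ = [4.167e-02, 6.250e-02, 2.083e-02, 2.778e-02, 2.083e-02]  (obs o_0=2)
t=1: δ = [2.894e-03, 3.906e-03, 1.302e-03, 1.736e-03, 3.906e-03]  ψ = [0, 1, 1, 1, 1]  (obs o_1=2)
t=2: δ = [1.005e-04, 3.255e-04, 4.069e-04, 8.138e-05, 2.170e-04]  ψ = [0, 1, 1, 4, 4]  (obs o_2=4)
t=3: δ = [1.130e-05, 2.543e-05, 6.782e-06, 2.261e-05, 2.035e-05]  ψ = [2, 2, 1, 2, 1]  (obs o_3=2)
backtrack: best end state = 1; path = [1, 1, 2, 1]

path = [1, 1, 2, 1]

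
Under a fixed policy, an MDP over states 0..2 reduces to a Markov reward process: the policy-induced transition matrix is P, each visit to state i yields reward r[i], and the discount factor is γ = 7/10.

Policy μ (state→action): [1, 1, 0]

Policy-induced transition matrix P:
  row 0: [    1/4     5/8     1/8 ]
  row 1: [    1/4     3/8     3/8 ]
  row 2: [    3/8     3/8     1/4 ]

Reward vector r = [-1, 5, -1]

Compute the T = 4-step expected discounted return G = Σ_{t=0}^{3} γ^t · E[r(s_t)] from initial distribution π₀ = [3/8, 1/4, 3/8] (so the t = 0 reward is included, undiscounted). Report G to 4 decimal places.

G = 3.1719

t=0: π = [0.3750, 0.2500, 0.3750], E[r] = 0.5000, γ^t·E[r] = 0.500000, running G = 0.500000
t=1: π = [0.2969, 0.4688, 0.2344], E[r] = 1.8125, γ^t·E[r] = 1.268750, running G = 1.768750
t=2: π = [0.2793, 0.4492, 0.2715], E[r] = 1.6953, γ^t·E[r] = 0.830703, running G = 2.599453
t=3: π = [0.2839, 0.4448, 0.2712], E[r] = 1.6689, γ^t·E[r] = 0.572448, running G = 3.171901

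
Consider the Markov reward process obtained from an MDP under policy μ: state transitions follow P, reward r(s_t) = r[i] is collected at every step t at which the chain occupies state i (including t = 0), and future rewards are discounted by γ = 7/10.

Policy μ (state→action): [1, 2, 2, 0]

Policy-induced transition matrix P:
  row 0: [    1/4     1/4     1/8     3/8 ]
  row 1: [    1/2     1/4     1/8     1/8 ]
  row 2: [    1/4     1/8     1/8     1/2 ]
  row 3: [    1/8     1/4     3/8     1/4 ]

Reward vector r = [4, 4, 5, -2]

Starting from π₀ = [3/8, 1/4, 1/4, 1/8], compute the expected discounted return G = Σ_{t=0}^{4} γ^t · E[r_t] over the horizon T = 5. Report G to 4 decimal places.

G = 7.5935

t=0: π = [0.3750, 0.2500, 0.2500, 0.1250], E[r] = 3.5000, γ^t·E[r] = 3.500000, running G = 3.500000
t=1: π = [0.2969, 0.2188, 0.1563, 0.3281], E[r] = 2.1875, γ^t·E[r] = 1.531250, running G = 5.031250
t=2: π = [0.2637, 0.2305, 0.2070, 0.2988], E[r] = 2.4141, γ^t·E[r] = 1.182891, running G = 6.214141
t=3: π = [0.2703, 0.2241, 0.1997, 0.3059], E[r] = 2.3643, γ^t·E[r] = 0.810940, running G = 7.025081
t=4: π = [0.2678, 0.2250, 0.2015, 0.3057], E[r] = 2.3673, γ^t·E[r] = 0.568391, running G = 7.593472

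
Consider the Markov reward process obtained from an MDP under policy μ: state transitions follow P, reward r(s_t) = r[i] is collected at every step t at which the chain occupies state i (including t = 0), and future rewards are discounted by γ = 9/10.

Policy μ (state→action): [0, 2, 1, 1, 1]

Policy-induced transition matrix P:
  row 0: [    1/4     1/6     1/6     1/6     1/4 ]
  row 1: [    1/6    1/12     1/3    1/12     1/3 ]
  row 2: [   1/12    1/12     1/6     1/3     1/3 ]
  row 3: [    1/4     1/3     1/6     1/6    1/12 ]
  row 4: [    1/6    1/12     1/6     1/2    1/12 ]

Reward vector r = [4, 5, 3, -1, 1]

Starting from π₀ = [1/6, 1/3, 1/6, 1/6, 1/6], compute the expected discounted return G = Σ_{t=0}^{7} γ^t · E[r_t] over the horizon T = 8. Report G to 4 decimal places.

G = 12.5986

t=0: π = [0.1667, 0.3333, 0.1667, 0.1667, 0.1667], E[r] = 2.8333, γ^t·E[r] = 2.833333, running G = 2.833333
t=1: π = [0.1806, 0.1389, 0.2222, 0.2222, 0.2361], E[r] = 2.0972, γ^t·E[r] = 1.887500, running G = 4.720833
t=2: π = [0.1817, 0.1539, 0.1898, 0.2708, 0.2037], E[r] = 1.9988, γ^t·E[r] = 1.619063, running G = 6.339896
t=3: π = [0.1886, 0.1662, 0.1923, 0.2534, 0.1996], E[r] = 2.1083, γ^t·E[r] = 1.536961, running G = 7.876857
t=4: π = [0.1875, 0.1624, 0.1944, 0.2514, 0.2044], E[r] = 2.0979, γ^t·E[r] = 1.376441, running G = 9.253298
t=5: π = [0.1870, 0.1618, 0.1937, 0.2537, 0.2038], E[r] = 2.0885, γ^t·E[r] = 1.233230, running G = 10.486528
t=6: π = [0.1872, 0.1623, 0.1936, 0.2534, 0.2034], E[r] = 2.0916, γ^t·E[r] = 1.111540, running G = 11.598068
t=7: π = [0.1873, 0.1623, 0.1937, 0.2532, 0.2035], E[r] = 2.0919, γ^t·E[r] = 1.000561, running G = 12.598629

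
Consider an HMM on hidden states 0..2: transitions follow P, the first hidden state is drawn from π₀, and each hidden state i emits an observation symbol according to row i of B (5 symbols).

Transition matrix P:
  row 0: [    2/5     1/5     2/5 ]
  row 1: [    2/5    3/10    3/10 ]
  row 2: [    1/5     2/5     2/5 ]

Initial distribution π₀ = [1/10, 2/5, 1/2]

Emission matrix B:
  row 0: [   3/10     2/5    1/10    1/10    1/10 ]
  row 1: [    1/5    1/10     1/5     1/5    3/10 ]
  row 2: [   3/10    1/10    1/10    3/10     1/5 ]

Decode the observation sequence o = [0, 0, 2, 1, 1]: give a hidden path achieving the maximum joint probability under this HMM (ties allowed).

path = [2, 2, 1, 0, 0]

t=0: δ = [3.000e-02, 8.000e-02, 1.500e-01]  (obs o_0=0)
t=1: δ = [9.600e-03, 1.200e-02, 1.800e-02]  ψ = [1, 2, 2]  (obs o_1=0)
t=2: δ = [4.800e-04, 1.440e-03, 7.200e-04]  ψ = [1, 2, 2]  (obs o_2=2)
t=3: δ = [2.304e-04, 4.320e-05, 4.320e-05]  ψ = [1, 1, 1]  (obs o_3=1)
t=4: δ = [3.686e-05, 4.608e-06, 9.216e-06]  ψ = [0, 0, 0]  (obs o_4=1)
backtrack: best end state = 0; path = [2, 2, 1, 0, 0]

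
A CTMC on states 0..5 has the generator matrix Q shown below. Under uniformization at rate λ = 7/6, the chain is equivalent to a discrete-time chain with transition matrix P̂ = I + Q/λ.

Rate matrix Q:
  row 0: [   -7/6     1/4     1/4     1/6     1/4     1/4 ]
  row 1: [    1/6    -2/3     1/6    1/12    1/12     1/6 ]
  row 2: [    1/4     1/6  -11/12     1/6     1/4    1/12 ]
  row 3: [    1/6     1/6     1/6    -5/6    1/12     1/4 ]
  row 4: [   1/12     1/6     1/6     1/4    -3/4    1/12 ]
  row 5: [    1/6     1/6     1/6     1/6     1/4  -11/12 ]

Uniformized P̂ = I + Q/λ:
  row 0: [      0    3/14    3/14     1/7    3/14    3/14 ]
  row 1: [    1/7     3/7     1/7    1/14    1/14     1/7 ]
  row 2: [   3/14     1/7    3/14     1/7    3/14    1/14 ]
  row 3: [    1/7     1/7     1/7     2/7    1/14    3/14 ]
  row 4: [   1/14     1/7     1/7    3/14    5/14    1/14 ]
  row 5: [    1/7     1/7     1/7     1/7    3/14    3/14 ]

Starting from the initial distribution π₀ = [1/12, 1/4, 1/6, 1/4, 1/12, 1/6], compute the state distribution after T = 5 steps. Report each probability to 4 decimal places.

t=0: π = [0.0833, 0.2500, 0.1667, 0.2500, 0.0833, 0.1667]
t=1: π = [0.1369, 0.2202, 0.1607, 0.1667, 0.1548, 0.1607]
t=2: π = [0.1237, 0.2156, 0.1641, 0.1620, 0.1811, 0.1535]
t=3: π = [0.1240, 0.2133, 0.1634, 0.1635, 0.1862, 0.1496]
t=4: π = [0.1235, 0.2127, 0.1634, 0.1643, 0.1871, 0.1491]
t=5: π = [0.1235, 0.2124, 0.1634, 0.1645, 0.1872, 0.1490]

π = [0.1235, 0.2124, 0.1634, 0.1645, 0.1872, 0.1490]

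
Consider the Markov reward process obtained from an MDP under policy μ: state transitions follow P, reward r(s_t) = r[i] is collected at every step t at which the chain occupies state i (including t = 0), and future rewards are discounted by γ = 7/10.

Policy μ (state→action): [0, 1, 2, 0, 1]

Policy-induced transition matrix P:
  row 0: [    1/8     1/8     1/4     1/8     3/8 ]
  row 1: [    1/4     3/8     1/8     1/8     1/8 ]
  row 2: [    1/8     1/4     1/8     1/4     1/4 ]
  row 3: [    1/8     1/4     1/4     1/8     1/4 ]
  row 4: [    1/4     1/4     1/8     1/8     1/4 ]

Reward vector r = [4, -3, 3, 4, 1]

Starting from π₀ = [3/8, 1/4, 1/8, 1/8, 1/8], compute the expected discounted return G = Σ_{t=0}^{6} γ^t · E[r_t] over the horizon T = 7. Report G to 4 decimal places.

t=0: π = [0.3750, 0.2500, 0.1250, 0.1250, 0.1250], E[r] = 1.7500, γ^t·E[r] = 1.750000, running G = 1.750000
t=1: π = [0.1719, 0.2344, 0.1875, 0.1406, 0.2656], E[r] = 1.3750, γ^t·E[r] = 0.962500, running G = 2.712500
t=2: π = [0.1875, 0.2578, 0.1641, 0.1484, 0.2422], E[r] = 1.3047, γ^t·E[r] = 0.639297, running G = 3.351797
t=3: π = [0.1875, 0.2588, 0.1670, 0.1455, 0.2412], E[r] = 1.2979, γ^t·E[r] = 0.445163, running G = 3.796960
t=4: π = [0.1875, 0.2589, 0.1666, 0.1459, 0.2411], E[r] = 1.2977, γ^t·E[r] = 0.311585, running G = 4.108545
t=5: π = [0.1875, 0.2589, 0.1667, 0.1458, 0.2411], E[r] = 1.2976, γ^t·E[r] = 0.218091, running G = 4.326636
t=6: π = [0.1875, 0.2589, 0.1667, 0.1458, 0.2411], E[r] = 1.2976, γ^t·E[r] = 0.152664, running G = 4.479300

G = 4.4793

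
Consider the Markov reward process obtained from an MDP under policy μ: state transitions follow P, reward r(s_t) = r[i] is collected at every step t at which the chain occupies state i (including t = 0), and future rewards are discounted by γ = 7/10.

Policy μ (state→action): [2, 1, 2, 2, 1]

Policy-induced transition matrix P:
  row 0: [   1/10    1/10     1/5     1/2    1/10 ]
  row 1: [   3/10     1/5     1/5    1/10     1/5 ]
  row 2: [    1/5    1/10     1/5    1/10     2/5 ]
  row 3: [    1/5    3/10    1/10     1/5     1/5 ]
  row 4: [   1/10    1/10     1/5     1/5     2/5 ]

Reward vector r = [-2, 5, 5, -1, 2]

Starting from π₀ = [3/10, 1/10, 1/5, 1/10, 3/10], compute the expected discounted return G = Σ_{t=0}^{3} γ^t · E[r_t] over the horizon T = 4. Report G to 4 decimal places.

t=0: π = [0.3000, 0.1000, 0.2000, 0.1000, 0.3000], E[r] = 1.4000, γ^t·E[r] = 1.400000, running G = 1.400000
t=1: π = [0.1500, 0.1300, 0.1900, 0.2600, 0.2700], E[r] = 1.5800, γ^t·E[r] = 1.106000, running G = 2.506000
t=2: π = [0.1710, 0.1650, 0.1740, 0.2130, 0.2770], E[r] = 1.6940, γ^t·E[r] = 0.830060, running G = 3.336060
t=3: π = [0.1717, 0.1591, 0.1787, 0.2174, 0.2731], E[r] = 1.6744, γ^t·E[r] = 0.574319, running G = 3.910379

G = 3.9104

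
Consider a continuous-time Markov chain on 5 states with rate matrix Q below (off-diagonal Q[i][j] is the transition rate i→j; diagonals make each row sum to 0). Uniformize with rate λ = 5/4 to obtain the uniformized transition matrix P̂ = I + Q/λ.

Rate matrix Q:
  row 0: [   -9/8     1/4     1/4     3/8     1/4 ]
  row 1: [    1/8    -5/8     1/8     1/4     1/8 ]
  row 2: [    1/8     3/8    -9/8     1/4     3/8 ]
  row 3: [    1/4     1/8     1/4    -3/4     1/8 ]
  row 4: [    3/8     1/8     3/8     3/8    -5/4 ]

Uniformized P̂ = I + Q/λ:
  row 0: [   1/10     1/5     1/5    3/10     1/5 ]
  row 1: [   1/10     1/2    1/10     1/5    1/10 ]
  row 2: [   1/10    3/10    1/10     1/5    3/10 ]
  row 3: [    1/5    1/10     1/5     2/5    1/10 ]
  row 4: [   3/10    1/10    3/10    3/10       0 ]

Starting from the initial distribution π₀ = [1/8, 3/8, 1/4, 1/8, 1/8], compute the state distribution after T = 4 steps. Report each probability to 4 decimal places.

π = [0.1557, 0.2519, 0.1711, 0.2858, 0.1356]

t=0: π = [0.1250, 0.3750, 0.2500, 0.1250, 0.1250]
t=1: π = [0.1375, 0.3125, 0.1500, 0.2500, 0.1500]
t=2: π = [0.1550, 0.2688, 0.1688, 0.2788, 0.1288]
t=3: π = [0.1536, 0.2568, 0.1691, 0.2841, 0.1364]
t=4: π = [0.1557, 0.2519, 0.1711, 0.2858, 0.1356]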